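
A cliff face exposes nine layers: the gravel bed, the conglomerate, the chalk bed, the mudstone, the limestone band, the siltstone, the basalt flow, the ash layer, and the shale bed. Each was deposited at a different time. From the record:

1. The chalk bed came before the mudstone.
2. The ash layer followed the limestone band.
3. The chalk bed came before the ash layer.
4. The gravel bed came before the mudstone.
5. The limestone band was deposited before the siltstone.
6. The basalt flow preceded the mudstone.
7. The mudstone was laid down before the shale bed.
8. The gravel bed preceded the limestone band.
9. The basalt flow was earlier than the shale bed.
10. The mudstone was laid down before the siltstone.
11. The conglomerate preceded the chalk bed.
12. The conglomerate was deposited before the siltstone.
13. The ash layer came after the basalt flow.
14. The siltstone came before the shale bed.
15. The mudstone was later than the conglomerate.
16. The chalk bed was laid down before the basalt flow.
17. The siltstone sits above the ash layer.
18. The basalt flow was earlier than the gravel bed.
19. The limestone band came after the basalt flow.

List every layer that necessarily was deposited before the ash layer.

Directly stated before the ash layer: the basalt flow, the chalk bed, and the limestone band.
The conglomerate reaches the ash layer via the conglomerate → the chalk bed → the ash layer.
The gravel bed reaches the ash layer via the gravel bed → the limestone band → the ash layer.
No chain forces the mudstone (or any of the others) ahead of the ash layer.

the basalt flow, the chalk bed, the conglomerate, the gravel bed, the limestone band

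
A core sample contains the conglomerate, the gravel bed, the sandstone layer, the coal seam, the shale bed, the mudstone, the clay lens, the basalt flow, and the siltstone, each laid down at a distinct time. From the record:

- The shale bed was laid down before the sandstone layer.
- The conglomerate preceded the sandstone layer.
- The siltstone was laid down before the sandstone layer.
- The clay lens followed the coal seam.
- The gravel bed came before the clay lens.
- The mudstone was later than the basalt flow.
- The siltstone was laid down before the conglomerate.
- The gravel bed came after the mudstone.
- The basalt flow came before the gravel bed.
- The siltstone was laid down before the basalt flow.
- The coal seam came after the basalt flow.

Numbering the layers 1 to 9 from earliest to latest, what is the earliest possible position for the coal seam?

The basalt flow and the siltstone must both come before the coal seam — 2 forced predecessors.
Nothing else is forced ahead of the coal seam, so its earliest slot is position 2 + 1 = 3.

3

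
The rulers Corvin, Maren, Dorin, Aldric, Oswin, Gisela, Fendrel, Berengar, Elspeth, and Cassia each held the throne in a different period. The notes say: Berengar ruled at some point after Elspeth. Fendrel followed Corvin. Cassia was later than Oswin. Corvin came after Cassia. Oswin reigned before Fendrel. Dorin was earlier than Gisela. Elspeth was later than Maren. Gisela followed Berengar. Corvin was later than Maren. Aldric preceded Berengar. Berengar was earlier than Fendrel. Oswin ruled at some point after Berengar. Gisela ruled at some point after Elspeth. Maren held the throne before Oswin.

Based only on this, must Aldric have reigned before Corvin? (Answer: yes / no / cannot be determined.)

Chain the constraints: Aldric → Berengar → Oswin → Cassia → Corvin. Each link is directly stated, so Aldric comes before Corvin.

yes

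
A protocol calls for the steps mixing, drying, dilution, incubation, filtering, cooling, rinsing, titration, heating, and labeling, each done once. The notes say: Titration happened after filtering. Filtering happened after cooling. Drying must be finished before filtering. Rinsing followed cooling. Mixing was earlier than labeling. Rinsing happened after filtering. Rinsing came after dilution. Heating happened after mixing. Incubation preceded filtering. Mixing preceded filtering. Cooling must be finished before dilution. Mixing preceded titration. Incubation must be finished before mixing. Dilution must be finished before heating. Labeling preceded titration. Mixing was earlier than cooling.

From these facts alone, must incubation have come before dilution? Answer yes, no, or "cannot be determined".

Chain the constraints: incubation → mixing → cooling → dilution. Each link is directly stated, so incubation comes before dilution.

yes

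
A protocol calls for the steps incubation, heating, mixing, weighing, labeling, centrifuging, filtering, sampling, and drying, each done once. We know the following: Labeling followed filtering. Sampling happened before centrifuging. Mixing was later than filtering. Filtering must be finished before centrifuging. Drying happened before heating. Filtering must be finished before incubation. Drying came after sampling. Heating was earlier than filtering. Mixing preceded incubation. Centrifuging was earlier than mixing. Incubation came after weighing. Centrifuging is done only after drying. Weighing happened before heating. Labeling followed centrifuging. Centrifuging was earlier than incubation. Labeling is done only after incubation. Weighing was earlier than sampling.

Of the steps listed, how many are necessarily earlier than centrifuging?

5

Directly stated before centrifuging: drying, filtering, and sampling.
Heating reaches centrifuging via heating → filtering → centrifuging.
Weighing reaches centrifuging via weighing → sampling → centrifuging.
No chain forces mixing (or any of the others) ahead of centrifuging.
That's drying, filtering, heating, sampling, and weighing — 5 in all.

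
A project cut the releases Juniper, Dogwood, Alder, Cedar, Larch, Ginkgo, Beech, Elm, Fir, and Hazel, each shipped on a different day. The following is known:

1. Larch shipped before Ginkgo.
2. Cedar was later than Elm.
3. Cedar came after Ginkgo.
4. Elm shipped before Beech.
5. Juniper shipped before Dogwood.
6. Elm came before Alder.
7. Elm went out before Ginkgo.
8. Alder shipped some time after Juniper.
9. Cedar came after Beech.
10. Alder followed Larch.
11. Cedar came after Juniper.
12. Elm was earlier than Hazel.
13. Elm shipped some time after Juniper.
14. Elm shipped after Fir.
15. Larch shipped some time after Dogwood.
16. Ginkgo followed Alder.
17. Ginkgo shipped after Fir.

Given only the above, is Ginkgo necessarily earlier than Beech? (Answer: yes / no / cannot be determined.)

cannot be determined

No chain of stated constraints runs from Ginkgo to Beech, and none runs from Beech to Ginkgo either.
So the relative order of Ginkgo and Beech is not fixed by the given facts.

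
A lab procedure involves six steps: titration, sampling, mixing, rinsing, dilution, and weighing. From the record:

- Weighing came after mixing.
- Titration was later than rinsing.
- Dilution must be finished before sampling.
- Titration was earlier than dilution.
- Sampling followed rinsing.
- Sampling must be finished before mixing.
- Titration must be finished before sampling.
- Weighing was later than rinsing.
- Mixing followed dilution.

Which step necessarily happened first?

Rinsing has a chain of constraints placing it before every other step, so rinsing must be first.

rinsing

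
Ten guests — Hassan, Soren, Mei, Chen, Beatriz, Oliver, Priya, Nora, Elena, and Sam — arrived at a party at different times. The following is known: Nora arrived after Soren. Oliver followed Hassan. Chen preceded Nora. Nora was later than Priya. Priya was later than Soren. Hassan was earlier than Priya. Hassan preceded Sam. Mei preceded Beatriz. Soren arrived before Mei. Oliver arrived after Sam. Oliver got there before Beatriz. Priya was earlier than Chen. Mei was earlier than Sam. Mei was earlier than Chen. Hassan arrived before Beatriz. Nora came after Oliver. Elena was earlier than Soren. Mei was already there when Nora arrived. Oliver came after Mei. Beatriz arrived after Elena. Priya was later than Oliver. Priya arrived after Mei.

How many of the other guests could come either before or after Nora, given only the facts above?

1

Forced before Nora: Chen, Elena, Hassan, Mei, Oliver, Priya, Sam, and Soren.
That leaves Beatriz with no forced order relative to Nora — 1.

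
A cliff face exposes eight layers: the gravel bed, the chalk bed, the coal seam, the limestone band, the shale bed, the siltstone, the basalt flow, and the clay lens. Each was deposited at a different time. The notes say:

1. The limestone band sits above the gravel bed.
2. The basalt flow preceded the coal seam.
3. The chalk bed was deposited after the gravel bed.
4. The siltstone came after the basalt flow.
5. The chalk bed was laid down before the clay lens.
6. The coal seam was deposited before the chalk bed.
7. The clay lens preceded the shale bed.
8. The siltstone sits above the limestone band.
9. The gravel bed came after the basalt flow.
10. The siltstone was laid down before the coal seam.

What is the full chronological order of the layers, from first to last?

the basalt flow, the gravel bed, the limestone band, the siltstone, the coal seam, the chalk bed, the clay lens, the shale bed

The constraints fix every adjacent pair, so only one ordering works:
the basalt flow → the gravel bed → the limestone band → the siltstone → the coal seam → the chalk bed → the clay lens → the shale bed.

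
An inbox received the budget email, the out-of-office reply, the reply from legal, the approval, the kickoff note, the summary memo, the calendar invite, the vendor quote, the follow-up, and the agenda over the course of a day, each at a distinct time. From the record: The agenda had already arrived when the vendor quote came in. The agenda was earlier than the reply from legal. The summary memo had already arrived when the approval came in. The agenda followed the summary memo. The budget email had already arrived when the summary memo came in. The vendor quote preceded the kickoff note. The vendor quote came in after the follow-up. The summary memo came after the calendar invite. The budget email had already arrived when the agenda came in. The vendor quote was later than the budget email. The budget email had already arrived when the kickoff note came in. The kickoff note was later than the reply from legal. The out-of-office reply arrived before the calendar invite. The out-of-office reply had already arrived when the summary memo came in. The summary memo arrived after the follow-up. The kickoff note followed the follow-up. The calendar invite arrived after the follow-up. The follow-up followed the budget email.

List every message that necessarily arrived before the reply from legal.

the agenda, the budget email, the calendar invite, the follow-up, the out-of-office reply, the summary memo

Directly stated before the reply from legal: the agenda.
The budget email reaches the reply from legal via the budget email → the agenda → the reply from legal.
The calendar invite reaches the reply from legal via the calendar invite → the summary memo → the agenda → the reply from legal.
The follow-up reaches the reply from legal via the follow-up → the summary memo → the agenda → the reply from legal.
Likewise the out-of-office reply and the summary memo each reach the reply from legal by chaining the stated constraints.
No chain forces the kickoff note (or any of the others) ahead of the reply from legal.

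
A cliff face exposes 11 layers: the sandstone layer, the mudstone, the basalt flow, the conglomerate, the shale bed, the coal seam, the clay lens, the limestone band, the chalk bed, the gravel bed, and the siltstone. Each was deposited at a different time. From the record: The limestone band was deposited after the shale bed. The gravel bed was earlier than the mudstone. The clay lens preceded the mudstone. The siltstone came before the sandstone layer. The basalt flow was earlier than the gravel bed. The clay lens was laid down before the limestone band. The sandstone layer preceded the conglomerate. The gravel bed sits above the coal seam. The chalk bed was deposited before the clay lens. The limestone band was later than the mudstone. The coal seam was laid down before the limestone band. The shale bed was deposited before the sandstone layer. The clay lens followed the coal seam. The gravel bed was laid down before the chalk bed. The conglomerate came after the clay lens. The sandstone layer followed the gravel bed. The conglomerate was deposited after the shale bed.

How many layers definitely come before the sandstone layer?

Directly stated before the sandstone layer: the gravel bed, the shale bed, and the siltstone.
The basalt flow reaches the sandstone layer via the basalt flow → the gravel bed → the sandstone layer.
The coal seam reaches the sandstone layer via the coal seam → the gravel bed → the sandstone layer.
No chain forces the conglomerate (or any of the others) ahead of the sandstone layer.
That's the basalt flow, the coal seam, the gravel bed, the shale bed, and the siltstone — 5 in all.

5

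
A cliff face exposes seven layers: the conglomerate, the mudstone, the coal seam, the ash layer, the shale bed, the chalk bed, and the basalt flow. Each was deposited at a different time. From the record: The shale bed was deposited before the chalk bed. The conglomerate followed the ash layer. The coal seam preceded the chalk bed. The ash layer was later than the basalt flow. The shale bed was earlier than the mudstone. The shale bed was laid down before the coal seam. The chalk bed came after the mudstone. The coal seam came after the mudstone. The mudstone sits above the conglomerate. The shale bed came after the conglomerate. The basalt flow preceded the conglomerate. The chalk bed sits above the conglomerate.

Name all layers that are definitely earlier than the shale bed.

the ash layer, the basalt flow, the conglomerate

Directly stated before the shale bed: the conglomerate.
The ash layer reaches the shale bed via the ash layer → the conglomerate → the shale bed.
The basalt flow reaches the shale bed via the basalt flow → the conglomerate → the shale bed.
No chain forces the mudstone (or any of the others) ahead of the shale bed.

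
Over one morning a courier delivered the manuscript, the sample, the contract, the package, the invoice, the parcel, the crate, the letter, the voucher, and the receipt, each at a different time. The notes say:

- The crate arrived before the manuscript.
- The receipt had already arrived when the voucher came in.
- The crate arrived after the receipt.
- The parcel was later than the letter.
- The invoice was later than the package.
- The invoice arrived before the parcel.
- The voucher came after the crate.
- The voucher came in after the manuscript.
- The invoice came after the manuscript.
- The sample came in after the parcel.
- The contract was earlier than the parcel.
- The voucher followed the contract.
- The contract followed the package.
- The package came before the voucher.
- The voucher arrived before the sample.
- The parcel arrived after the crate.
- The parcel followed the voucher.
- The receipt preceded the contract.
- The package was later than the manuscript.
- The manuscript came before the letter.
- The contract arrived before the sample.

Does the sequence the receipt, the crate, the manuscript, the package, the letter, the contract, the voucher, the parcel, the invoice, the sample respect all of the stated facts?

The constraints require the invoice before the parcel, but in the proposed sequence the parcel appears ahead of the invoice. That one violation is enough.

no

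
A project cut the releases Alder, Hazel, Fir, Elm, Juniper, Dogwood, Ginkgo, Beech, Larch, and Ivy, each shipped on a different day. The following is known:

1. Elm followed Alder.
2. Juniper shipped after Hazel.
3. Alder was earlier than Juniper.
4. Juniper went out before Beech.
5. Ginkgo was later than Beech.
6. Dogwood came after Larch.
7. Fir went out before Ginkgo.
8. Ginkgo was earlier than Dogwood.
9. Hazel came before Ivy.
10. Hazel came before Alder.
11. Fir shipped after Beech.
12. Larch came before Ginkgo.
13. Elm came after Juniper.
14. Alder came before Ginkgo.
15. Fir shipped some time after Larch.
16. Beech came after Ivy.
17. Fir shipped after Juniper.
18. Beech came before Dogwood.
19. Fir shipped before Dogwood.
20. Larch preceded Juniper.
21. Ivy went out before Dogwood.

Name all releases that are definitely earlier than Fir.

Alder, Beech, Hazel, Ivy, Juniper, Larch

Directly stated before Fir: Beech, Juniper, and Larch.
Alder reaches Fir via Alder → Juniper → Fir.
Hazel reaches Fir via Hazel → Juniper → Fir.
Ivy reaches Fir via Ivy → Beech → Fir.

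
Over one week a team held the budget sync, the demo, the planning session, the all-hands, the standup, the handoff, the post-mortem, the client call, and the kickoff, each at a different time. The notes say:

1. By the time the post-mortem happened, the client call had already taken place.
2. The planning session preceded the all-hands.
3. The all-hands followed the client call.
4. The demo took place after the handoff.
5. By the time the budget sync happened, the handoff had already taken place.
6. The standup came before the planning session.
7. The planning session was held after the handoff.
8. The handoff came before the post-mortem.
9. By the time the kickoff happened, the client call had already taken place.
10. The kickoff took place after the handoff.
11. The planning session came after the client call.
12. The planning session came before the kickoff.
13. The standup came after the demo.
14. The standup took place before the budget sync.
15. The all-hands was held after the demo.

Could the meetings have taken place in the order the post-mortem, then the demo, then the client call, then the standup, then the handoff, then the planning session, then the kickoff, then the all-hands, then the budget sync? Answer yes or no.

no

The constraints require the client call before the post-mortem, but in the proposed sequence the post-mortem appears ahead of the client call. That one violation is enough.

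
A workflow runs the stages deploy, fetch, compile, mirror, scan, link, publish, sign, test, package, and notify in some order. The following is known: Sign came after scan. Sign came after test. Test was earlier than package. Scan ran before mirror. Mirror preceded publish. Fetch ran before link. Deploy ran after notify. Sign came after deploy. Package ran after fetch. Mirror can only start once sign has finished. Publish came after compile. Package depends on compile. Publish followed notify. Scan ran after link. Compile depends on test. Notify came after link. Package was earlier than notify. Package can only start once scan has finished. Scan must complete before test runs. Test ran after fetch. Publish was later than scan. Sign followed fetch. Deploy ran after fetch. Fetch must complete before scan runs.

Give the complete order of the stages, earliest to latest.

The constraints fix every adjacent pair, so only one ordering works:
fetch → link → scan → test → compile → package → notify → deploy → sign → mirror → publish.

fetch, link, scan, test, compile, package, notify, deploy, sign, mirror, publish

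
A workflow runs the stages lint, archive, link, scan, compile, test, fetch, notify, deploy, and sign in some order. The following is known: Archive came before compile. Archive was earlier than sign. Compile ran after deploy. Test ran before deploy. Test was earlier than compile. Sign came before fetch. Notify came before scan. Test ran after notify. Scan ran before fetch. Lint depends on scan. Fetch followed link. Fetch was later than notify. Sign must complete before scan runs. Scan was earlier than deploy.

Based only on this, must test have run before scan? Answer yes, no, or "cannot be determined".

cannot be determined

No chain of stated constraints runs from test to scan, and none runs from scan to test either.
So the relative order of test and scan is not fixed by the given facts.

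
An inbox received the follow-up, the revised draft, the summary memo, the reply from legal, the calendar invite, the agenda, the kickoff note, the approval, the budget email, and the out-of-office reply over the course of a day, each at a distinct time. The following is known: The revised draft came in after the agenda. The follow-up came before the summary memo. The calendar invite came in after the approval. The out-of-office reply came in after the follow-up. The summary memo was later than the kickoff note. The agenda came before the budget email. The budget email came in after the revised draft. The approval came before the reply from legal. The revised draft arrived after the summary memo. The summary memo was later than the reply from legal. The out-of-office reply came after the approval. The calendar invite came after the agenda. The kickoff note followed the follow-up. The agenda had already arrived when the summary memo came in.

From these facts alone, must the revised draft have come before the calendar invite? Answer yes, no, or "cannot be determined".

No chain of stated constraints runs from the revised draft to the calendar invite, and none runs from the calendar invite to the revised draft either.
So the relative order of the revised draft and the calendar invite is not fixed by the given facts.

cannot be determined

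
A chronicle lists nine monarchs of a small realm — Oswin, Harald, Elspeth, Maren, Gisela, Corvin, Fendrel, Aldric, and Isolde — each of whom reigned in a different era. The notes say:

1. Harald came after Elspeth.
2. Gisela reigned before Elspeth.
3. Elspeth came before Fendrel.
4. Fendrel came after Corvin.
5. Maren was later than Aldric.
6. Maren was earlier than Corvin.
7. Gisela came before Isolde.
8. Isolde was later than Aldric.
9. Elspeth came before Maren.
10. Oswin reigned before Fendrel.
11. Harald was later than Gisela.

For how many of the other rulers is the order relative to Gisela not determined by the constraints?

Forced after Gisela: Corvin, Elspeth, Fendrel, Harald, Isolde, and Maren.
That leaves Aldric and Oswin with no forced order relative to Gisela — 2.

2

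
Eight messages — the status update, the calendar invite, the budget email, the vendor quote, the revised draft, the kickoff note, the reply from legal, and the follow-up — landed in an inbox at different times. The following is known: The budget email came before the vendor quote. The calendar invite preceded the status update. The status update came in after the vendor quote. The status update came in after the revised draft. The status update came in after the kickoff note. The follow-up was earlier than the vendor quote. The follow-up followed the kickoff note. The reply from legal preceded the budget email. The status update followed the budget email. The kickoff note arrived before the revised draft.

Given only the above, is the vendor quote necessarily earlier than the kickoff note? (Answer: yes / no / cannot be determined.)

no

Tracing the constraints gives the kickoff note → the follow-up → the vendor quote, so the kickoff note must come before the vendor quote.
That means the vendor quote cannot be before the kickoff note.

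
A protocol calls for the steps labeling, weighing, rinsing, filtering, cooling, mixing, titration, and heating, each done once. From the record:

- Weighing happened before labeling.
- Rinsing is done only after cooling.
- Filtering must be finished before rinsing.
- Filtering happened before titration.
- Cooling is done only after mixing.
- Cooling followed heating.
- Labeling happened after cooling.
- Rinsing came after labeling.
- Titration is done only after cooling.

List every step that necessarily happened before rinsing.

cooling, filtering, heating, labeling, mixing, weighing

Directly stated before rinsing: cooling, filtering, and labeling.
Heating reaches rinsing via heating → cooling → rinsing.
Mixing reaches rinsing via mixing → cooling → rinsing.
Weighing reaches rinsing via weighing → labeling → rinsing.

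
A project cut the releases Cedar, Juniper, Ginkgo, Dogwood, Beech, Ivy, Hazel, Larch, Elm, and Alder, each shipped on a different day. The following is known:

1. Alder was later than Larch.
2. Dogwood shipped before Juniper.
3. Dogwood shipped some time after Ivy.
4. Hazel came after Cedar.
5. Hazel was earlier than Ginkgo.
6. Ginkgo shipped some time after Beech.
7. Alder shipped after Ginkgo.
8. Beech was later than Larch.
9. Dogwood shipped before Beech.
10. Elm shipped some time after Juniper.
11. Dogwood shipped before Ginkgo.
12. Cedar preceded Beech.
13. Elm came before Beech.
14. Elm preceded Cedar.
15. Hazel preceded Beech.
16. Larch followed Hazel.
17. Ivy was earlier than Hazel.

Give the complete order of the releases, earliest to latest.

The constraints fix every adjacent pair, so only one ordering works:
Ivy → Dogwood → Juniper → Elm → Cedar → Hazel → Larch → Beech → Ginkgo → Alder.

Ivy, Dogwood, Juniper, Elm, Cedar, Hazel, Larch, Beech, Ginkgo, Alder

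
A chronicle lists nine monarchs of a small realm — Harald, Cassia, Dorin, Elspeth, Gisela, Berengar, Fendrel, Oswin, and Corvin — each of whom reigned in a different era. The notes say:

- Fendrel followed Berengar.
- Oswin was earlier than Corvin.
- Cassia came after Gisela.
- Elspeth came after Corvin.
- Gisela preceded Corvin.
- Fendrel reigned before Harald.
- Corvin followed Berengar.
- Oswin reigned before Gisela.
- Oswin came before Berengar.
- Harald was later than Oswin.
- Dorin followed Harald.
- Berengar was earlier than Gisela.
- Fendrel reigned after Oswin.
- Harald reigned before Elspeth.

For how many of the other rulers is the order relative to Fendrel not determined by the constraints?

Forced before Fendrel: Berengar and Oswin; forced after Fendrel: Dorin, Elspeth, and Harald.
That leaves Cassia, Corvin, and Gisela with no forced order relative to Fendrel — 3.

3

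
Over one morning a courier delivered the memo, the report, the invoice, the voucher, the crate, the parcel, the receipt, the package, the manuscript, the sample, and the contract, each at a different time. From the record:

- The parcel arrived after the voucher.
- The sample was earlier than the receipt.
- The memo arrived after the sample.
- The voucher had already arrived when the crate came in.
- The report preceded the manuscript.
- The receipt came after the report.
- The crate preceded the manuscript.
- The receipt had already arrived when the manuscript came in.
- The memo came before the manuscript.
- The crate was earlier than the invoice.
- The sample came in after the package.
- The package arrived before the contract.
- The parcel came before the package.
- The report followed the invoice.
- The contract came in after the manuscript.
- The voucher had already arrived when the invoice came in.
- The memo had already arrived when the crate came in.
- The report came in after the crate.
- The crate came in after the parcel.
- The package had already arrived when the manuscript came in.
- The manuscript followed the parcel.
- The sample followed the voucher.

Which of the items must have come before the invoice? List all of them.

Directly stated before the invoice: the crate and the voucher.
The memo reaches the invoice via the memo → the crate → the invoice.
The package reaches the invoice via the package → the sample → the memo → the crate → the invoice.
The parcel reaches the invoice via the parcel → the crate → the invoice.
Likewise the sample reaches the invoice by chaining the stated constraints.

the crate, the memo, the package, the parcel, the sample, the voucher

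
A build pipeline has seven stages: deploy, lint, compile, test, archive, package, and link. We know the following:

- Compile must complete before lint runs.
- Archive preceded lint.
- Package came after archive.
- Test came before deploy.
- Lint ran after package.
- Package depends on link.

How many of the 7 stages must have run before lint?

Directly stated before lint: archive, compile, and package.
Link reaches lint via link → package → lint.
No chain forces deploy (or any of the others) ahead of lint.
That's archive, compile, link, and package — 4 in all.

4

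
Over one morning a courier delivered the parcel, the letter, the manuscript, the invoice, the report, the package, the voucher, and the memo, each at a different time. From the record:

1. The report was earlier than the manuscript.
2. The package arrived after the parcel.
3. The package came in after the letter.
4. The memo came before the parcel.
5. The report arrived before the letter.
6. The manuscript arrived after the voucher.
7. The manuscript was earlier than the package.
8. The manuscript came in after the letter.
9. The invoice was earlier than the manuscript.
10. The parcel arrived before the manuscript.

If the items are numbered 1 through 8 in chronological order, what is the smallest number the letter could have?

2

The report must come before the letter — 1 forced predecessor.
Nothing else is forced ahead of the letter, so its earliest slot is position 1 + 1 = 2.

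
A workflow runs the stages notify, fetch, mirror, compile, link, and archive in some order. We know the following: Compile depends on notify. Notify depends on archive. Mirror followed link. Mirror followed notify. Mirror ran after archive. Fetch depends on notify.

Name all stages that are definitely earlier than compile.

Directly stated before compile: notify.
Archive reaches compile via archive → notify → compile.
No chain forces mirror (or any of the others) ahead of compile.

archive, notify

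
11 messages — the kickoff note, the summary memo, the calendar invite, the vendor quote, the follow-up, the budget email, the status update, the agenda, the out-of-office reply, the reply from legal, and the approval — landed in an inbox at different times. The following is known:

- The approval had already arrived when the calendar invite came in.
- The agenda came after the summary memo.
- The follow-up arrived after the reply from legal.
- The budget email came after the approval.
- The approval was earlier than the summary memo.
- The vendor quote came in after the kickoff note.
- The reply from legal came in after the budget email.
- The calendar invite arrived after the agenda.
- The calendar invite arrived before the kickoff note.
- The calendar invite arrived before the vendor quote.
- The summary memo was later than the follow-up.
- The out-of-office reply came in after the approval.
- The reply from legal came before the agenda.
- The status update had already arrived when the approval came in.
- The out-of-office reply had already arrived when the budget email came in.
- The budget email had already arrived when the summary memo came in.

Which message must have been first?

The status update has a chain of constraints placing it before every other message, so the status update must be first.

the status update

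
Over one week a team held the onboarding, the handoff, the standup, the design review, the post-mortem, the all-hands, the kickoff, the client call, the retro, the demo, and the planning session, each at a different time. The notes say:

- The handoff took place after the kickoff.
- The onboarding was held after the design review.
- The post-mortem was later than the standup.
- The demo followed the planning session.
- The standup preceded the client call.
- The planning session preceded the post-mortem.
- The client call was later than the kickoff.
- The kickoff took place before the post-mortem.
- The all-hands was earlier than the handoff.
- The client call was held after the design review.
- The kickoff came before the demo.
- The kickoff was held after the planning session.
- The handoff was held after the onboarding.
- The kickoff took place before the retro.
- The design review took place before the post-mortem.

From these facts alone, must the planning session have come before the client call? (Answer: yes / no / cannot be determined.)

Chain the constraints: the planning session → the kickoff → the client call. Each link is directly stated, so the planning session comes before the client call.

yes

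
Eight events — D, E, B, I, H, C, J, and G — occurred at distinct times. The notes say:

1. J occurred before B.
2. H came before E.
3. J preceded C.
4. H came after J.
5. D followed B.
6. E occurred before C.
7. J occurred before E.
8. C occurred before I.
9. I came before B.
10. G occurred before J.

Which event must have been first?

G has a chain of constraints placing it before every other event, so G must be first.

G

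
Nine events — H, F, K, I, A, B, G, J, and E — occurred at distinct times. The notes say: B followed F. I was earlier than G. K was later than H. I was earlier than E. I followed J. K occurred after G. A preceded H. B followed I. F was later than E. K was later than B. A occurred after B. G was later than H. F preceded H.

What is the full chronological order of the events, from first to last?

J, I, E, F, B, A, H, G, K

The constraints fix every adjacent pair, so only one ordering works:
J → I → E → F → B → A → H → G → K.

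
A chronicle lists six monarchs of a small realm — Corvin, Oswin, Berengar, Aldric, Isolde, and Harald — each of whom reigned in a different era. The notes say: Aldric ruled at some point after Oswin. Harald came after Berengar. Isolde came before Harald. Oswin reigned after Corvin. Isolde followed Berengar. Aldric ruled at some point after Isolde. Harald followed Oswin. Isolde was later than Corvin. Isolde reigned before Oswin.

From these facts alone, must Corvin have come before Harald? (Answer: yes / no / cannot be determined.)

yes

Chain the constraints: Corvin → Oswin → Harald. Each link is directly stated, so Corvin comes before Harald.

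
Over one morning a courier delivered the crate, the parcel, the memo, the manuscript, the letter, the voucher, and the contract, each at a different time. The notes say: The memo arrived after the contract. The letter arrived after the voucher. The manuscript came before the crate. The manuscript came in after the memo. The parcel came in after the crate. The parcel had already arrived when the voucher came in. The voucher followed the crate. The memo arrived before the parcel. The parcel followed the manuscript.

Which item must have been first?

The contract has a chain of constraints placing it before every other item, so the contract must be first.

the contract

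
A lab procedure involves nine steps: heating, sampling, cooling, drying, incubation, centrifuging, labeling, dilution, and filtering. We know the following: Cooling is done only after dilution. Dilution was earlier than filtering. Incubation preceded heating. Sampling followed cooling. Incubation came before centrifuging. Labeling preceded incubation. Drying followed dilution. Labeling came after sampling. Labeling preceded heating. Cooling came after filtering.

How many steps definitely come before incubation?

5

Directly stated before incubation: labeling.
Cooling reaches incubation via cooling → sampling → labeling → incubation.
Dilution reaches incubation via dilution → cooling → sampling → labeling → incubation.
Filtering reaches incubation via filtering → cooling → sampling → labeling → incubation.
Likewise sampling reaches incubation by chaining the stated constraints.
No chain forces heating (or any of the others) ahead of incubation.
That's cooling, dilution, filtering, labeling, and sampling — 5 in all.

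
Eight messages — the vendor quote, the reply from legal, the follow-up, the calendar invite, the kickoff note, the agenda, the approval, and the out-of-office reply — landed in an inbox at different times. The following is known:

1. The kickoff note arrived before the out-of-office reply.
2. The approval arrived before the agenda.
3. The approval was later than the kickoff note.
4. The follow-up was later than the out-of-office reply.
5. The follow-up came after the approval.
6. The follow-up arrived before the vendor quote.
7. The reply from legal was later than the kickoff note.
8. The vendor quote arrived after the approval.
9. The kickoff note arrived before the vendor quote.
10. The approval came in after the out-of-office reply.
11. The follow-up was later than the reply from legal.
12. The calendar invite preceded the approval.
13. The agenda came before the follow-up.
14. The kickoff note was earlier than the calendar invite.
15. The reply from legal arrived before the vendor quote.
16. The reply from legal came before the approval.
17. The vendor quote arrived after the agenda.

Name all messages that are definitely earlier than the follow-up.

the agenda, the approval, the calendar invite, the kickoff note, the out-of-office reply, the reply from legal

Directly stated before the follow-up: the agenda, the approval, the out-of-office reply, and the reply from legal.
The calendar invite reaches the follow-up via the calendar invite → the approval → the follow-up.
The kickoff note reaches the follow-up via the kickoff note → the reply from legal → the follow-up.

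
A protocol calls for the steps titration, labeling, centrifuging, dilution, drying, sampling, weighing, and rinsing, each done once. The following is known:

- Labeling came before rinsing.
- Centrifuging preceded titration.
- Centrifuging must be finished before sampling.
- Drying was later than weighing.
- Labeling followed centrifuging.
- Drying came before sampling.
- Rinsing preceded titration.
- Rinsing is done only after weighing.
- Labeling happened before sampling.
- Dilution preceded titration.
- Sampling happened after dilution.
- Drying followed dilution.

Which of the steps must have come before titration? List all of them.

centrifuging, dilution, labeling, rinsing, weighing

Directly stated before titration: centrifuging, dilution, and rinsing.
Labeling reaches titration via labeling → rinsing → titration.
Weighing reaches titration via weighing → rinsing → titration.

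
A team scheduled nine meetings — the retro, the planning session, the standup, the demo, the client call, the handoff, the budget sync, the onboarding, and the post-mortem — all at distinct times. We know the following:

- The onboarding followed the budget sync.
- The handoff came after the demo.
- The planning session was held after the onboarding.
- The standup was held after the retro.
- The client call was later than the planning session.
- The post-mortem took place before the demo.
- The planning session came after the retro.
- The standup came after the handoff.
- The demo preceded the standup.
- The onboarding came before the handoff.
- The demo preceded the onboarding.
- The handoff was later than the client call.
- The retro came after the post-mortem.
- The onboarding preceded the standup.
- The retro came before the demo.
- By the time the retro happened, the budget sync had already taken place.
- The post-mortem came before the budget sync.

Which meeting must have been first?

The post-mortem has a chain of constraints placing it before every other meeting, so the post-mortem must be first.

the post-mortem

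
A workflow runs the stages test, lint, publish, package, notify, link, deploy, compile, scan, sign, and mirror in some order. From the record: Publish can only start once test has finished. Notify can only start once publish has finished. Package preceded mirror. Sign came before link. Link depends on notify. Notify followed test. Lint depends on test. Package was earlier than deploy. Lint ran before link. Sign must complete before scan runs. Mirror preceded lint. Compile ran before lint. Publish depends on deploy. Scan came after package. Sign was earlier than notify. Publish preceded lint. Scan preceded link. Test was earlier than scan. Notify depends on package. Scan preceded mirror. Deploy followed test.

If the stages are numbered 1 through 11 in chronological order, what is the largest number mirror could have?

9

Mirror must come before link and lint — 2 stages forced after it.
Everything else can be placed before mirror in some valid order, so mirror can sit as late as position 11 − 2 = 9.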